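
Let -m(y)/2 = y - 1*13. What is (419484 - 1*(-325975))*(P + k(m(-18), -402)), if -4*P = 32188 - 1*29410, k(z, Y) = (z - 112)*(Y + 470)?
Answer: -6104563751/2 ≈ -3.0523e+9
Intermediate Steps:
m(y) = 26 - 2*y (m(y) = -2*(y - 1*13) = -2*(y - 13) = -2*(-13 + y) = 26 - 2*y)
k(z, Y) = (-112 + z)*(470 + Y)
P = -1389/2 (P = -(32188 - 1*29410)/4 = -(32188 - 29410)/4 = -¼*2778 = -1389/2 ≈ -694.50)
(419484 - 1*(-325975))*(P + k(m(-18), -402)) = (419484 - 1*(-325975))*(-1389/2 + (-52640 - 112*(-402) + 470*(26 - 2*(-18)) - 402*(26 - 2*(-18)))) = (419484 + 325975)*(-1389/2 + (-52640 + 45024 + 470*(26 + 36) - 402*(26 + 36))) = 745459*(-1389/2 + (-52640 + 45024 + 470*62 - 402*62)) = 745459*(-1389/2 + (-52640 + 45024 + 29140 - 24924)) = 745459*(-1389/2 - 3400) = 745459*(-8189/2) = -6104563751/2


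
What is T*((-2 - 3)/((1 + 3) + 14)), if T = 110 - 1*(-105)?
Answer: -1075/18 ≈ -59.722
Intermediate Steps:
T = 215 (T = 110 + 105 = 215)
T*((-2 - 3)/((1 + 3) + 14)) = 215*((-2 - 3)/((1 + 3) + 14)) = 215*(-5/(4 + 14)) = 215*(-5/18) = -1075/18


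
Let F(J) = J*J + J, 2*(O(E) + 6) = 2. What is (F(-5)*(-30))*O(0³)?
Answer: 3000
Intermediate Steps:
O(E) = -5 (O(E) = -6 + (½)*2 = -6 + 1 = -5)
F(J) = J + J² (F(J) = J² + J = J + J²)
(F(-5)*(-30))*O(0³) = (-5*(1 - 5)*(-30))*(-5) = (-5*(-4)*(-30))*(-5) = (20*(-30))*(-5) = -600*(-5) = 3000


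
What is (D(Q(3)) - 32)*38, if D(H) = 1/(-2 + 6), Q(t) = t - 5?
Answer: -2413/2 ≈ -1206.5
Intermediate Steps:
Q(t) = -5 + t
D(H) = ¼ (D(H) = 1/4 = ¼)
(D(Q(3)) - 32)*38 = (¼ - 32)*38 = -127/4*38 = -2413/2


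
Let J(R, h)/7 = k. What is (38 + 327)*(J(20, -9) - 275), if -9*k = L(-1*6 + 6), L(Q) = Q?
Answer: -100375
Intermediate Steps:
k = 0 (k = -(-1*6 + 6)/9 = -(-6 + 6)/9 = -⅑*0 = 0)
J(R, h) = 0 (J(R, h) = 7*0 = 0)
(38 + 327)*(J(20, -9) - 275) = (38 + 327)*(0 - 275) = 365*(-275) = -100375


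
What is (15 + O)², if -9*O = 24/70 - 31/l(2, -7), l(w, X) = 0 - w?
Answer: 69572281/396900 ≈ 175.29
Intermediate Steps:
l(w, X) = -w
O = -1109/630 (O = -(24/70 - 31/((-1*2)))/9 = -(24*(1/70) - 31/(-2))/9 = -(12/35 - 31*(-½))/9 = -(12/35 + 31/2)/9 = -⅑*1109/70 = -1109/630 ≈ -1.7603)
(15 + O)² = (15 - 1109/630)² = (8341/630)² = 69572281/396900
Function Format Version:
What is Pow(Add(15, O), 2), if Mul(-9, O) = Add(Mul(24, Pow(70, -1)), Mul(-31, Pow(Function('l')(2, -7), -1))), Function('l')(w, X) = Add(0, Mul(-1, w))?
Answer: Rational(69572281, 396900) ≈ 175.29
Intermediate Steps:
Function('l')(w, X) = Mul(-1, w)
O = Rational(-1109, 630) (O = Mul(Rational(-1, 9), Add(Mul(24, Pow(70, -1)), Mul(-31, Pow(Mul(-1, 2), -1)))) = Mul(Rational(-1, 9), Add(Mul(24, Rational(1, 70)), Mul(-31, Pow(-2, -1)))) = Mul(Rational(-1, 9), Add(Rational(12, 35), Mul(-31, Rational(-1, 2)))) = Mul(Rational(-1, 9), Add(Rational(12, 35), Rational(31, 2))) = Mul(Rational(-1, 9), Rational(1109, 70)) = Rational(-1109, 630) ≈ -1.7603)
Pow(Add(15, O), 2) = Pow(Add(15, Rational(-1109, 630)), 2) = Pow(Rational(8341, 630), 2) = Rational(69572281, 396900)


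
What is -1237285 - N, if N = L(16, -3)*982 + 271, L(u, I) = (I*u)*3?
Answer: -1096148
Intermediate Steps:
L(u, I) = 3*I*u
N = -141137 (N = (3*(-3)*16)*982 + 271 = -144*982 + 271 = -141408 + 271 = -141137)
-1237285 - N = -1237285 - 1*(-141137) = -1237285 + 141137 = -1096148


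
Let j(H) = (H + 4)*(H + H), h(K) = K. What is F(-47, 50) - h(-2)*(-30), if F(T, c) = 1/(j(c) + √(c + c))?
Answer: -324599/5410 ≈ -60.000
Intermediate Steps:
j(H) = 2*H*(4 + H) (j(H) = (4 + H)*(2*H) = 2*H*(4 + H))
F(T, c) = 1/(√2*√c + 2*c*(4 + c)) (F(T, c) = 1/(2*c*(4 + c) + √(c + c)) = 1/(2*c*(4 + c) + √(2*c)) = 1/(2*c*(4 + c) + √2*√c) = 1/(√2*√c + 2*c*(4 + c)))
F(-47, 50) - h(-2)*(-30) = 1/(√2*√50 + 2*50*(4 + 50)) - (-2)*(-30) = 1/(√2*(5*√2) + 2*50*54) - 1*60 = 1/(10 + 5400) - 60 = 1/5410 - 60 = -324599/5410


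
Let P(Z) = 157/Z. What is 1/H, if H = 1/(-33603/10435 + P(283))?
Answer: -7871354/2953105 ≈ -2.6655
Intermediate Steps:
H = -2953105/7871354 (H = 1/(-33603/10435 + 157/283) = 1/(-7871354/2953105) = -2953105/7871354 ≈ -0.37517)
1/H = 1/(-2953105/7871354) = -7871354/2953105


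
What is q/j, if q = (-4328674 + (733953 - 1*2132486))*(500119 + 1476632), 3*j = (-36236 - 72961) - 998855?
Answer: 33963786493371/1108052 ≈ 3.0652e+7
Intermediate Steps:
j = -1108052/3 (j = ((-36236 - 72961) - 998855)/3 = (-109197 - 998855)/3 = (1/3)*(-1108052) = -1108052/3 ≈ -3.6935e+5)
q = -11321262164457 (q = (-4328674 + (733953 - 2132486))*1976751 = (-4328674 - 1398533)*1976751 = -5727207*1976751 = -11321262164457)
q/j = -11321262164457/(-1108052/3) = -11321262164457*(-3/1108052) = 33963786493371/1108052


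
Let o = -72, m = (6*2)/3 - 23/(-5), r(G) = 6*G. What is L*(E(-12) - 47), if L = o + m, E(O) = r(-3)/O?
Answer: 28847/10 ≈ 2884.7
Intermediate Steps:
m = 43/5 (m = 12*(1/3) - 23*(-1/5) = 4 + 23/5 = 43/5 ≈ 8.6000)
E(O) = -18/O (E(O) = (6*(-3))/O = -18/O)
L = -317/5 (L = -72 + 43/5 = -317/5 ≈ -63.400)
L*(E(-12) - 47) = -317*(-18/(-12) - 47)/5 = -317*(-18*(-1/12) - 47)/5 = -317*(3/2 - 47)/5 = -317/5*(-91/2) = 28847/10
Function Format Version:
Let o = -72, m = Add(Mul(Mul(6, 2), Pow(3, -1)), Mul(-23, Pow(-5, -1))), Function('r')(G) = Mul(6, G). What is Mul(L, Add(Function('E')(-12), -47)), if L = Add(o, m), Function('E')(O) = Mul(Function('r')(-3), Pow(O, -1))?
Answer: Rational(28847, 10) ≈ 2884.7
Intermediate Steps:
m = Rational(43, 5) (m = Add(Mul(12, Rational(1, 3)), Mul(-23, Rational(-1, 5))) = Add(4, Rational(23, 5)) = Rational(43, 5) ≈ 8.6000)
Function('E')(O) = Mul(-18, Pow(O, -1)) (Function('E')(O) = Mul(Mul(6, -3), Pow(O, -1)) = Mul(-18, Pow(O, -1)))
L = Rational(-317, 5) (L = Add(-72, Rational(43, 5)) = Rational(-317, 5) ≈ -63.400)
Mul(L, Add(Function('E')(-12), -47)) = Mul(Rational(-317, 5), Add(Mul(-18, Pow(-12, -1)), -47)) = Mul(Rational(-317, 5), Add(Mul(-18, Rational(-1, 12)), -47)) = Mul(Rational(-317, 5), Add(Rational(3, 2), -47)) = Mul(Rational(-317, 5), Rational(-91, 2)) = Rational(28847, 10)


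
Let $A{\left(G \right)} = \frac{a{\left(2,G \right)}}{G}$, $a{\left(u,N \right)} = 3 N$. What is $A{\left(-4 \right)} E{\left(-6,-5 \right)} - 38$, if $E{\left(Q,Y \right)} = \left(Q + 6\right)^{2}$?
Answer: $-38$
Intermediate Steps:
$E{\left(Q,Y \right)} = \left(6 + Q\right)^{2}$
$A{\left(G \right)} = 3$ ($A{\left(G \right)} = \frac{3 G}{G} = 3$)
$A{\left(-4 \right)} E{\left(-6,-5 \right)} - 38 = 3 \left(6 - 6\right)^{2} - 38 = 3 \cdot 0^{2} - 38 = 3 \cdot 0 - 38 = 0 - 38 = -38$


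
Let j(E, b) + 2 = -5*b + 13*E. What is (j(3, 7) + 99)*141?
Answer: 14241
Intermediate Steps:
j(E, b) = -2 - 5*b + 13*E (j(E, b) = -2 + (-5*b + 13*E) = -2 - 5*b + 13*E)
(j(3, 7) + 99)*141 = ((-2 - 5*7 + 13*3) + 99)*141 = ((-2 - 35 + 39) + 99)*141 = (2 + 99)*141 = 101*141 = 14241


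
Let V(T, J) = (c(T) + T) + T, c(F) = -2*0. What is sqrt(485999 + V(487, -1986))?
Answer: sqrt(486973) ≈ 697.83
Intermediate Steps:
c(F) = 0
V(T, J) = 2*T (V(T, J) = (0 + T) + T = T + T = 2*T)
sqrt(485999 + V(487, -1986)) = sqrt(485999 + 2*487) = sqrt(485999 + 974) = sqrt(486973)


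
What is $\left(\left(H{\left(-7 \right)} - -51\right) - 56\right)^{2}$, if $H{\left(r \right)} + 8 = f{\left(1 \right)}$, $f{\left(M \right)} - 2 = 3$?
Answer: $64$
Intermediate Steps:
$f{\left(M \right)} = 5$ ($f{\left(M \right)} = 2 + 3 = 5$)
$H{\left(r \right)} = -3$ ($H{\left(r \right)} = -8 + 5 = -3$)
$\left(\left(H{\left(-7 \right)} - -51\right) - 56\right)^{2} = \left(\left(-3 - -51\right) - 56\right)^{2} = \left(\left(-3 + 51\right) - 56\right)^{2} = \left(48 - 56\right)^{2} = \left(-8\right)^{2} = 64$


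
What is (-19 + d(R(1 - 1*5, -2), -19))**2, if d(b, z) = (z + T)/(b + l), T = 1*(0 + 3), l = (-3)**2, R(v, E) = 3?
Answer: 3721/9 ≈ 413.44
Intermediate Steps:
l = 9
T = 3 (T = 1*3 = 3)
d(b, z) = (3 + z)/(9 + b) (d(b, z) = (z + 3)/(b + 9) = (3 + z)/(9 + b))
(-19 + d(R(1 - 1*5, -2), -19))**2 = (-19 + (3 - 19)/(9 + 3))**2 = (-19 - 16/12)**2 = (-19 + (1/12)*(-16))**2 = (-19 - 4/3)**2 = (-61/3)**2 = 3721/9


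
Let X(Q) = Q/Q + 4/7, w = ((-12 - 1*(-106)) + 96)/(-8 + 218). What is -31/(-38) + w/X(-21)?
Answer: 1745/1254 ≈ 1.3915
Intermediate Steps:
w = 19/21 (w = ((-12 + 106) + 96)/210 = (94 + 96)*(1/210) = 190*(1/210) = 19/21 ≈ 0.90476)
X(Q) = 11/7 (X(Q) = 1 + 4*(1/7) = 1 + 4/7 = 11/7)
-31/(-38) + w/X(-21) = -31/(-38) + 19/(21*(11/7)) = -31*(-1/38) + (19/21)*(7/11) = 31/38 + 19/33 = 1745/1254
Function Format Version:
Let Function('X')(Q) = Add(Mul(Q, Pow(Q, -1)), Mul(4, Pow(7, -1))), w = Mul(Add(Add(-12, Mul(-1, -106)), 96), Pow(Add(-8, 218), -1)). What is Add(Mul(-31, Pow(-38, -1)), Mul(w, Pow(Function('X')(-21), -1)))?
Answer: Rational(1745, 1254) ≈ 1.3915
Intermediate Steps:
w = Rational(19, 21) (w = Mul(Add(Add(-12, 106), 96), Pow(210, -1)) = Mul(Add(94, 96), Rational(1, 210)) = Mul(190, Rational(1, 210)) = Rational(19, 21) ≈ 0.90476)
Function('X')(Q) = Rational(11, 7) (Function('X')(Q) = Add(1, Mul(4, Rational(1, 7))) = Add(1, Rational(4, 7)) = Rational(11, 7))
Add(Mul(-31, Pow(-38, -1)), Mul(w, Pow(Function('X')(-21), -1))) = Add(Mul(-31, Pow(-38, -1)), Mul(Rational(19, 21), Pow(Rational(11, 7), -1))) = Add(Mul(-31, Rational(-1, 38)), Mul(Rational(19, 21), Rational(7, 11))) = Add(Rational(31, 38), Rational(19, 33)) = Rational(1745, 1254)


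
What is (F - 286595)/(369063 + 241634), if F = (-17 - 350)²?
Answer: -151906/610697 ≈ -0.24874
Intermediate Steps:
F = 134689 (F = (-367)² = 134689)
(F - 286595)/(369063 + 241634) = (134689 - 286595)/(369063 + 241634) = -151906/610697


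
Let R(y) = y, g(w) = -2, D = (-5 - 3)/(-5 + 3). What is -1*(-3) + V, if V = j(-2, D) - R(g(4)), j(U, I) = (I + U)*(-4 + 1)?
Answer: -1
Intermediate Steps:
D = 4 (D = -8/(-2) = -8*(-½) = 4)
j(U, I) = -3*I - 3*U (j(U, I) = (I + U)*(-3) = -3*I - 3*U)
V = -4 (V = (-3*4 - 3*(-2)) - 1*(-2) = (-12 + 6) + 2 = -6 + 2 = -4)
-1*(-3) + V = -1*(-3) - 4 = 3 - 4 = -1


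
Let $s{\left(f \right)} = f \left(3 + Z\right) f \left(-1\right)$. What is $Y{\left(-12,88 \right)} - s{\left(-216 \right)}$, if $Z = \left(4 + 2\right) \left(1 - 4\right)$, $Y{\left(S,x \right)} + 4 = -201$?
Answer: $-700045$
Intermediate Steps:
$Y{\left(S,x \right)} = -205$ ($Y{\left(S,x \right)} = -4 - 201 = -205$)
$Z = -18$ ($Z = 6 \left(-3\right) = -18$)
$s{\left(f \right)} = 15 f^{2}$ ($s{\left(f \right)} = f \left(3 - 18\right) f \left(-1\right) = f \left(-15\right) \left(- f\right) = - 15 f \left(- f\right) = 15 f^{2}$)
$Y{\left(-12,88 \right)} - s{\left(-216 \right)} = -205 - 15 \left(-216\right)^{2} = -205 - 15 \cdot 46656 = -205 - 699840 = -700045$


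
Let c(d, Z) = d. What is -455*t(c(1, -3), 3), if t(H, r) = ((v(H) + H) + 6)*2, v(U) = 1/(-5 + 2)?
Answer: -18200/3 ≈ -6066.7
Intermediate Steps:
v(U) = -1/3 (v(U) = 1/(-3) = -1/3)
t(H, r) = 34/3 + 2*H (t(H, r) = ((-1/3 + H) + 6)*2 = (17/3 + H)*2 = 34/3 + 2*H)
-455*t(c(1, -3), 3) = -455*(34/3 + 2*1) = -455*(34/3 + 2) = -455*40/3 = -18200/3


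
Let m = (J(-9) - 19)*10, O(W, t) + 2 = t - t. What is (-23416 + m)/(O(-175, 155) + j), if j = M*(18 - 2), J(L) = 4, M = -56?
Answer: 11783/449 ≈ 26.243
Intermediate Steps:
O(W, t) = -2 (O(W, t) = -2 + (t - t) = -2 + 0 = -2)
m = -150 (m = (4 - 19)*10 = -15*10 = -150)
j = -896 (j = -56*(18 - 2) = -56*16 = -896)
(-23416 + m)/(O(-175, 155) + j) = (-23416 - 150)/(-2 - 896) = -23566/(-898) = -23566*(-1/898) = 11783/449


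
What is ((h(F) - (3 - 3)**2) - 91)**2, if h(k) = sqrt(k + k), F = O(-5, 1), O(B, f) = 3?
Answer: (91 - sqrt(6))**2 ≈ 7841.2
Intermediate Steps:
F = 3
h(k) = sqrt(2)*sqrt(k) (h(k) = sqrt(2*k) = sqrt(2)*sqrt(k))
((h(F) - (3 - 3)**2) - 91)**2 = ((sqrt(2)*sqrt(3) - (3 - 3)**2) - 91)**2 = ((sqrt(6) - 1*0**2) - 91)**2 = ((sqrt(6) - 1*0) - 91)**2 = ((sqrt(6) + 0) - 91)**2 = (sqrt(6) - 91)**2 = (-91 + sqrt(6))**2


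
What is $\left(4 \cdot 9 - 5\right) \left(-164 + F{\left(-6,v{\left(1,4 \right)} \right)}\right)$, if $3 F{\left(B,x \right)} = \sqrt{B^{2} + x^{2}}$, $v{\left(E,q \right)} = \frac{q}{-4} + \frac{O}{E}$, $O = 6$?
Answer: $-5084 + \frac{31 \sqrt{61}}{3} \approx -5003.3$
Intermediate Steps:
$v{\left(E,q \right)} = \frac{6}{E} - \frac{q}{4}$ ($v{\left(E,q \right)} = \frac{q}{-4} + \frac{6}{E} = q \left(- \frac{1}{4}\right) + \frac{6}{E} = - \frac{q}{4} + \frac{6}{E} = \frac{6}{E} - \frac{q}{4}$)
$F{\left(B,x \right)} = \frac{\sqrt{B^{2} + x^{2}}}{3}$
$\left(4 \cdot 9 - 5\right) \left(-164 + F{\left(-6,v{\left(1,4 \right)} \right)}\right) = \left(4 \cdot 9 - 5\right) \left(-164 + \frac{\sqrt{\left(-6\right)^{2} + \left(\frac{6}{1} - 1\right)^{2}}}{3}\right) = \left(36 - 5\right) \left(-164 + \frac{\sqrt{36 + \left(6 \cdot 1 - 1\right)^{2}}}{3}\right) = 31 \left(-164 + \frac{\sqrt{36 + \left(6 - 1\right)^{2}}}{3}\right) = 31 \left(-164 + \frac{\sqrt{36 + 5^{2}}}{3}\right) = 31 \left(-164 + \frac{\sqrt{36 + 25}}{3}\right) = 31 \left(-164 + \frac{\sqrt{61}}{3}\right) = -5084 + \frac{31 \sqrt{61}}{3}$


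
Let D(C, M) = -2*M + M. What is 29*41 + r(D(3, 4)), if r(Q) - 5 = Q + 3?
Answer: 1193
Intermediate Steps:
D(C, M) = -M
r(Q) = 8 + Q (r(Q) = 5 + (Q + 3) = 5 + (3 + Q) = 8 + Q)
29*41 + r(D(3, 4)) = 29*41 + (8 - 1*4) = 1189 + (8 - 4) = 1189 + 4 = 1193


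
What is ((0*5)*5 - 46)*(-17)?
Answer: 782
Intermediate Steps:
((0*5)*5 - 46)*(-17) = (0*5 - 46)*(-17) = (0 - 46)*(-17) = -46*(-17) = 782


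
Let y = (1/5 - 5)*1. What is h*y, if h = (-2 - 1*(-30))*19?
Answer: -12768/5 ≈ -2553.6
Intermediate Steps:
h = 532 (h = (-2 + 30)*19 = 28*19 = 532)
y = -24/5 (y = (⅕ - 5)*1 = -24/5*1 = -24/5 ≈ -4.8000)
h*y = 532*(-24/5) = -12768/5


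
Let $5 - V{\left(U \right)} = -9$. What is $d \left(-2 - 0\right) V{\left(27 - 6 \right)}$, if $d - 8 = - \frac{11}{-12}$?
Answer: $- \frac{749}{3} \approx -249.67$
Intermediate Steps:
$d = \frac{107}{12}$ ($d = 8 - \frac{11}{-12} = 8 - - \frac{11}{12} = 8 + \frac{11}{12} = \frac{107}{12} \approx 8.9167$)
$V{\left(U \right)} = 14$ ($V{\left(U \right)} = 5 - -9 = 5 + 9 = 14$)
$d \left(-2 - 0\right) V{\left(27 - 6 \right)} = \frac{107 \left(-2 - 0\right)}{12} \cdot 14 = \frac{107 \left(-2 + 0\right)}{12} \cdot 14 = \frac{107}{12} \left(-2\right) 14 = \left(- \frac{107}{6}\right) 14 = - \frac{749}{3}$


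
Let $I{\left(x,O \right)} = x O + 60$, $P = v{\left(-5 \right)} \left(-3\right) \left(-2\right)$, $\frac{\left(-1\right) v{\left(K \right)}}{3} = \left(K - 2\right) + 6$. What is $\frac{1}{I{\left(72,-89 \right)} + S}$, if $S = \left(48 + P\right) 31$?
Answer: $- \frac{1}{4302} \approx -0.00023245$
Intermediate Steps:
$v{\left(K \right)} = -12 - 3 K$ ($v{\left(K \right)} = - 3 \left(\left(K - 2\right) + 6\right) = - 3 \left(\left(-2 + K\right) + 6\right) = - 3 \left(4 + K\right) = -12 - 3 K$)
$P = 18$ ($P = \left(-12 - -15\right) \left(-3\right) \left(-2\right) = \left(-12 + 15\right) \left(-3\right) \left(-2\right) = 3 \left(-3\right) \left(-2\right) = \left(-9\right) \left(-2\right) = 18$)
$I{\left(x,O \right)} = 60 + O x$ ($I{\left(x,O \right)} = O x + 60 = 60 + O x$)
$S = 2046$ ($S = \left(48 + 18\right) 31 = 66 \cdot 31 = 2046$)
$\frac{1}{I{\left(72,-89 \right)} + S} = \frac{1}{\left(60 - 6408\right) + 2046} = \frac{1}{-6348 + 2046} = \frac{1}{-4302} = - \frac{1}{4302}$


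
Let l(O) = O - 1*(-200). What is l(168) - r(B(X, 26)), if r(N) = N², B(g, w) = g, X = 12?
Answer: 224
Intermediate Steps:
l(O) = 200 + O (l(O) = O + 200 = 200 + O)
l(168) - r(B(X, 26)) = (200 + 168) - 1*12² = 368 - 1*144 = 368 - 144 = 224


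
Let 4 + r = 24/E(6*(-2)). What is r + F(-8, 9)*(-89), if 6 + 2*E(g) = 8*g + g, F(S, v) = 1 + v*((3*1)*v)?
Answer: -412688/19 ≈ -21720.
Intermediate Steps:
F(S, v) = 1 + 3*v**2 (F(S, v) = 1 + v*(3*v) = 1 + 3*v**2)
E(g) = -3 + 9*g/2 (E(g) = -3 + (8*g + g)/2 = -3 + (9*g)/2 = -3 + 9*g/2)
r = -84/19 (r = -4 + 24/(-3 + 9*(6*(-2))/2) = -4 + 24/(-3 + (9/2)*(-12)) = -4 + 24/(-3 - 54) = -4 + 24/(-57) = -4 + 24*(-1/57) = -4 - 8/19 = -84/19 ≈ -4.4211)
r + F(-8, 9)*(-89) = -84/19 + (1 + 3*9**2)*(-89) = -84/19 + (1 + 3*81)*(-89) = -84/19 + (1 + 243)*(-89) = -84/19 + 244*(-89) = -84/19 - 21716 = -412688/19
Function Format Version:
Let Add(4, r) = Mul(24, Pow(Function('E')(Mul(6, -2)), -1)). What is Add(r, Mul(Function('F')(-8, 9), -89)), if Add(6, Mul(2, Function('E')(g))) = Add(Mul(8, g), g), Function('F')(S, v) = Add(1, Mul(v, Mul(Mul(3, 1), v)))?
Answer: Rational(-412688, 19) ≈ -21720.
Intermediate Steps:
Function('F')(S, v) = Add(1, Mul(3, Pow(v, 2))) (Function('F')(S, v) = Add(1, Mul(v, Mul(3, v))) = Add(1, Mul(3, Pow(v, 2))))
Function('E')(g) = Add(-3, Mul(Rational(9, 2), g)) (Function('E')(g) = Add(-3, Mul(Rational(1, 2), Add(Mul(8, g), g))) = Add(-3, Mul(Rational(1, 2), Mul(9, g))) = Add(-3, Mul(Rational(9, 2), g)))
r = Rational(-84, 19) (r = Add(-4, Mul(24, Pow(Add(-3, Mul(Rational(9, 2), Mul(6, -2))), -1))) = Add(-4, Mul(24, Pow(Add(-3, Mul(Rational(9, 2), -12)), -1))) = Add(-4, Mul(24, Pow(Add(-3, -54), -1))) = Add(-4, Mul(24, Pow(-57, -1))) = Add(-4, Mul(24, Rational(-1, 57))) = Add(-4, Rational(-8, 19)) = Rational(-84, 19) ≈ -4.4211)
Add(r, Mul(Function('F')(-8, 9), -89)) = Add(Rational(-84, 19), Mul(Add(1, Mul(3, Pow(9, 2))), -89)) = Add(Rational(-84, 19), Mul(Add(1, Mul(3, 81)), -89)) = Add(Rational(-84, 19), Mul(Add(1, 243), -89)) = Add(Rational(-84, 19), Mul(244, -89)) = Add(Rational(-84, 19), -21716) = Rational(-412688, 19)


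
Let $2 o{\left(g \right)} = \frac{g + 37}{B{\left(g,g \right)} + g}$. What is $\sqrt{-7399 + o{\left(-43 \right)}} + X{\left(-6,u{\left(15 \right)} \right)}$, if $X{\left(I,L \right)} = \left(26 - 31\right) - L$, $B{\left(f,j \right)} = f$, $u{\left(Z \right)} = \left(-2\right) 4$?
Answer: $3 + \frac{i \sqrt{54722746}}{86} \approx 3.0 + 86.017 i$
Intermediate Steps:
$u{\left(Z \right)} = -8$
$X{\left(I,L \right)} = -5 - L$
$o{\left(g \right)} = \frac{37 + g}{4 g}$ ($o{\left(g \right)} = \frac{\left(g + 37\right) \frac{1}{g + g}}{2} = \frac{\left(37 + g\right) \frac{1}{2 g}}{2} = \frac{\frac{1}{2} \frac{1}{g} \left(37 + g\right)}{2} = \frac{37 + g}{4 g}$)
$\sqrt{-7399 + o{\left(-43 \right)}} + X{\left(-6,u{\left(15 \right)} \right)} = \sqrt{-7399 + \frac{37 - 43}{4 \left(-43\right)}} - -3 = \sqrt{-7399 + \frac{1}{4} \left(- \frac{1}{43}\right) \left(-6\right)} + \left(-5 + 8\right) = \sqrt{-7399 + \frac{3}{86}} + 3 = \sqrt{- \frac{636311}{86}} + 3 = \frac{i \sqrt{54722746}}{86} + 3 = 3 + \frac{i \sqrt{54722746}}{86}$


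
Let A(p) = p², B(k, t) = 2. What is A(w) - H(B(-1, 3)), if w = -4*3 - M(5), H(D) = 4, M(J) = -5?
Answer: 45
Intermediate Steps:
w = -7 (w = -4*3 - 1*(-5) = -12 + 5 = -7)
A(w) - H(B(-1, 3)) = (-7)² - 1*4 = 49 - 4 = 45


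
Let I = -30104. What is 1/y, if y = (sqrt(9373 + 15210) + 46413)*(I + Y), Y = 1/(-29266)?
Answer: -226387143/316308344572683115 + 14633*sqrt(24583)/948925033718049345 ≈ -7.1330e-10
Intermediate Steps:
Y = -1/29266 ≈ -3.4169e-5
y = -40890951363645/29266 - 881023665*sqrt(24583)/29266 (y = (sqrt(9373 + 15210) + 46413)*(-30104 - 1/29266) = (sqrt(24583) + 46413)*(-881023665/29266) = (46413 + sqrt(24583))*(-881023665/29266) = -40890951363645/29266 - 881023665*sqrt(24583)/29266 ≈ -1.4019e+9)
1/y = 1/(-40890951363645/29266 - 881023665*sqrt(24583)/29266)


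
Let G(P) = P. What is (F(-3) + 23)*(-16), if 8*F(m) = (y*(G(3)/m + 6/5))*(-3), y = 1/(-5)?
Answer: -9206/25 ≈ -368.24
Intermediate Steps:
y = -1/5 ≈ -0.20000
F(m) = 9/100 + 9/(40*m) (F(m) = (-(3/m + 6/5)/5*(-3))/8 = (-(6/5 + 3/m)/5*(-3))/8 = ((-6/25 - 3/(5*m))*(-3))/8 = (18/25 + 9/(5*m))/8 = 9/100 + 9/(40*m))
(F(-3) + 23)*(-16) = ((9/200)*(5 + 2*(-3))/(-3) + 23)*(-16) = ((9/200)*(-1/3)*(5 - 6) + 23)*(-16) = ((9/200)*(-1/3)*(-1) + 23)*(-16) = (3/200 + 23)*(-16) = (4603/200)*(-16) = -9206/25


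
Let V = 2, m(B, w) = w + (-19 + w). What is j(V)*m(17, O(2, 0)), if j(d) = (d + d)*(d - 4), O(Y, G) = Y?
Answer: 120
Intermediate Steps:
m(B, w) = -19 + 2*w
j(d) = 2*d*(-4 + d) (j(d) = (2*d)*(-4 + d) = 2*d*(-4 + d))
j(V)*m(17, O(2, 0)) = (2*2*(-4 + 2))*(-19 + 2*2) = (2*2*(-2))*(-19 + 4) = -8*(-15) = 120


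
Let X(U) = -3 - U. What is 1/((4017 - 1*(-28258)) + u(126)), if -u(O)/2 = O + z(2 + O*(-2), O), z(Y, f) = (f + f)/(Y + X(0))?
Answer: 253/8102323 ≈ 3.1226e-5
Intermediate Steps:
z(Y, f) = 2*f/(-3 + Y) (z(Y, f) = (f + f)/(Y + (-3 - 1*0)) = (2*f)/(Y + (-3 + 0)) = (2*f)/(Y - 3) = (2*f)/(-3 + Y) = 2*f/(-3 + Y))
u(O) = -2*O - 4*O/(-1 - 2*O) (u(O) = -2*(O + 2*O/(-3 + (2 + O*(-2)))) = -2*(O + 2*O/(-3 + (2 - 2*O))) = -2*(O + 2*O/(-1 - 2*O)) = -2*O - 4*O/(-1 - 2*O))
1/((4017 - 1*(-28258)) + u(126)) = 1/((4017 - 1*(-28258)) + 2*126*(1 - 2*126)/(1 + 2*126)) = 1/((4017 + 28258) + 2*126*(1 - 252)/(1 + 252)) = 1/(32275 + 2*126*(-251)/253) = 1/(32275 + 2*126*(1/253)*(-251)) = 1/(32275 - 63252/253) = 1/(8102323/253) = 253/8102323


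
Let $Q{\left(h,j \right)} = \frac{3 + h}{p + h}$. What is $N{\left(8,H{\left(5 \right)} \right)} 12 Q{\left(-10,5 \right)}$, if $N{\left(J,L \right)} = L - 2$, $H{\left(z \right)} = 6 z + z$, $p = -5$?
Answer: $\frac{924}{5} \approx 184.8$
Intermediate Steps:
$H{\left(z \right)} = 7 z$
$N{\left(J,L \right)} = -2 + L$
$Q{\left(h,j \right)} = \frac{3 + h}{-5 + h}$
$N{\left(8,H{\left(5 \right)} \right)} 12 Q{\left(-10,5 \right)} = \left(-2 + 7 \cdot 5\right) 12 \frac{3 - 10}{-5 - 10} = \left(-2 + 35\right) 12 \frac{1}{-15} \left(-7\right) = 33 \cdot 12 \left(\left(- \frac{1}{15}\right) \left(-7\right)\right) = 396 \cdot \frac{7}{15} = \frac{924}{5}$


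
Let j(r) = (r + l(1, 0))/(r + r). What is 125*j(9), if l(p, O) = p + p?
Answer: 1375/18 ≈ 76.389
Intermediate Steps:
l(p, O) = 2*p
j(r) = (2 + r)/(2*r) (j(r) = (r + 2*1)/(r + r) = (r + 2)/((2*r)) = (2 + r)*(1/(2*r)) = (2 + r)/(2*r))
125*j(9) = 125*((½)*(2 + 9)/9) = 125*((½)*(⅑)*11) = 125*(11/18) = 1375/18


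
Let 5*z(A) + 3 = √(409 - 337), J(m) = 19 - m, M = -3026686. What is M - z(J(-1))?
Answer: -15133427/5 - 6*√2/5 ≈ -3.0267e+6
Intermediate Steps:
z(A) = -⅗ + 6*√2/5 (z(A) = -⅗ + √(409 - 337)/5 = -⅗ + √72/5 = -⅗ + (6*√2)/5 = -⅗ + 6*√2/5)
M - z(J(-1)) = -3026686 - (-⅗ + 6*√2/5) = -3026686 + (⅗ - 6*√2/5) = -15133427/5 - 6*√2/5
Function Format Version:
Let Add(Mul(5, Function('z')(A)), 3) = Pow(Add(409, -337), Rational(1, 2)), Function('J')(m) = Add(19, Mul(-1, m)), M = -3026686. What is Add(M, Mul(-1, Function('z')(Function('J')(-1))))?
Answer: Add(Rational(-15133427, 5), Mul(Rational(-6, 5), Pow(2, Rational(1, 2)))) ≈ -3.0267e+6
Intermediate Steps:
Function('z')(A) = Add(Rational(-3, 5), Mul(Rational(6, 5), Pow(2, Rational(1, 2)))) (Function('z')(A) = Add(Rational(-3, 5), Mul(Rational(1, 5), Pow(Add(409, -337), Rational(1, 2)))) = Add(Rational(-3, 5), Mul(Rational(1, 5), Pow(72, Rational(1, 2)))) = Add(Rational(-3, 5), Mul(Rational(1, 5), Mul(6, Pow(2, Rational(1, 2))))) = Add(Rational(-3, 5), Mul(Rational(6, 5), Pow(2, Rational(1, 2)))))
Add(M, Mul(-1, Function('z')(Function('J')(-1)))) = Add(-3026686, Mul(-1, Add(Rational(-3, 5), Mul(Rational(6, 5), Pow(2, Rational(1, 2)))))) = Add(-3026686, Add(Rational(3, 5), Mul(Rational(-6, 5), Pow(2, Rational(1, 2))))) = Add(Rational(-15133427, 5), Mul(Rational(-6, 5), Pow(2, Rational(1, 2))))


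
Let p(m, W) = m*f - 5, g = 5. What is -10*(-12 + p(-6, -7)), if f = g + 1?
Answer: 530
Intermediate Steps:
f = 6 (f = 5 + 1 = 6)
p(m, W) = -5 + 6*m (p(m, W) = m*6 - 5 = 6*m - 5 = -5 + 6*m)
-10*(-12 + p(-6, -7)) = -10*(-12 + (-5 + 6*(-6))) = -10*(-12 + (-5 - 36)) = -10*(-12 - 41) = -10*(-53) = 530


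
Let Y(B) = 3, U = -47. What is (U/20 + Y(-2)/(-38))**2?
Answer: 851929/144400 ≈ 5.8998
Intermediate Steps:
(U/20 + Y(-2)/(-38))**2 = (-47/20 + 3/(-38))**2 = (-47*1/20 + 3*(-1/38))**2 = (-47/20 - 3/38)**2 = (-923/380)**2 = 851929/144400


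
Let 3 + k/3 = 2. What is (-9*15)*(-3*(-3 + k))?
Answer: -2430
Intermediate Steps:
k = -3 (k = -9 + 3*2 = -9 + 6 = -3)
(-9*15)*(-3*(-3 + k)) = (-9*15)*(-3*(-3 - 3)) = -(-405)*(-6) = -135*18 = -2430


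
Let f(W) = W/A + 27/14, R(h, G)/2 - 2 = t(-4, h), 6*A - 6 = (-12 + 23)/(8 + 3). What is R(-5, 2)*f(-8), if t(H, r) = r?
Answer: 207/7 ≈ 29.571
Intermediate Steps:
A = 7/6 (A = 1 + ((-12 + 23)/(8 + 3))/6 = 1 + (11/11)/6 = 1 + (11*(1/11))/6 = 1 + (⅙)*1 = 1 + ⅙ = 7/6 ≈ 1.1667)
R(h, G) = 4 + 2*h
f(W) = 27/14 + 6*W/7 (f(W) = W/(7/6) + 27/14 = W*(6/7) + 27*(1/14) = 6*W/7 + 27/14 = 27/14 + 6*W/7)
R(-5, 2)*f(-8) = (4 + 2*(-5))*(27/14 + (6/7)*(-8)) = (4 - 10)*(27/14 - 48/7) = -6*(-69/14) = 207/7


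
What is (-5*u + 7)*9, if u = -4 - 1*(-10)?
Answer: -207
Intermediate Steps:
u = 6 (u = -4 + 10 = 6)
(-5*u + 7)*9 = (-5*6 + 7)*9 = (-30 + 7)*9 = -23*9 = -207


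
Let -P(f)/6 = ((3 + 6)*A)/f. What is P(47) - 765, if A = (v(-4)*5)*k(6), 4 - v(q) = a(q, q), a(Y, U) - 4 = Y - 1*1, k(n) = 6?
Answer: -44055/47 ≈ -937.34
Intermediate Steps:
a(Y, U) = 3 + Y (a(Y, U) = 4 + (Y - 1*1) = 4 + (Y - 1) = 4 + (-1 + Y) = 3 + Y)
v(q) = 1 - q (v(q) = 4 - (3 + q) = 4 + (-3 - q) = 1 - q)
A = 150 (A = ((1 - 1*(-4))*5)*6 = ((1 + 4)*5)*6 = (5*5)*6 = 25*6 = 150)
P(f) = -8100/f (P(f) = -6*(3 + 6)*150/f = -6*9*150/f = -8100/f)
P(47) - 765 = -8100/47 - 765 = -44055/47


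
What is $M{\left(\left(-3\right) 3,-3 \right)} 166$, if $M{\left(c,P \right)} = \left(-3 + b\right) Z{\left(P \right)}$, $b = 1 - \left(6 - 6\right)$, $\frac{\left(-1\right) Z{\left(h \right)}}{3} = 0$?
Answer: $0$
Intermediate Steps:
$Z{\left(h \right)} = 0$ ($Z{\left(h \right)} = \left(-3\right) 0 = 0$)
$b = 1$ ($b = 1 - \left(6 - 6\right) = 1 - 0 = 1 + 0 = 1$)
$M{\left(c,P \right)} = 0$ ($M{\left(c,P \right)} = \left(-3 + 1\right) 0 = \left(-2\right) 0 = 0$)
$M{\left(\left(-3\right) 3,-3 \right)} 166 = 0 \cdot 166 = 0$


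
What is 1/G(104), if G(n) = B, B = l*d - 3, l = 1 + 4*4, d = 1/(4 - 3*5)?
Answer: -11/50 ≈ -0.22000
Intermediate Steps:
d = -1/11 (d = 1/(4 - 15) = 1/(-11) = -1/11 ≈ -0.090909)
l = 17 (l = 1 + 16 = 17)
B = -50/11 (B = 17*(-1/11) - 3 = -17/11 - 3 = -50/11 ≈ -4.5455)
G(n) = -50/11
1/G(104) = 1/(-50/11) = -11/50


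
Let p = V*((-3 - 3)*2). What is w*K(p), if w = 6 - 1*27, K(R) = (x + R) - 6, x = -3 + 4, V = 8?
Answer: 2121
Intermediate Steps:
x = 1
p = -96 (p = 8*((-3 - 3)*2) = 8*(-6*2) = 8*(-12) = -96)
K(R) = -5 + R (K(R) = (1 + R) - 6 = -5 + R)
w = -21 (w = 6 - 27 = -21)
w*K(p) = -21*(-5 - 96) = -21*(-101) = 2121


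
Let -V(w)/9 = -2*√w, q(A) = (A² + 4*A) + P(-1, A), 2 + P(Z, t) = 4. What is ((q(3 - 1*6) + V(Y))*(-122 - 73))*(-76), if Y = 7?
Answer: -14820 + 266760*√7 ≈ 6.9096e+5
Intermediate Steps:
P(Z, t) = 2 (P(Z, t) = -2 + 4 = 2)
q(A) = 2 + A² + 4*A (q(A) = (A² + 4*A) + 2 = 2 + A² + 4*A)
V(w) = 18*√w (V(w) = -(-18)*√w = 18*√w)
((q(3 - 1*6) + V(Y))*(-122 - 73))*(-76) = (((2 + (3 - 1*6)² + 4*(3 - 1*6)) + 18*√7)*(-122 - 73))*(-76) = (((2 + (3 - 6)² + 4*(3 - 6)) + 18*√7)*(-195))*(-76) = (((2 + (-3)² + 4*(-3)) + 18*√7)*(-195))*(-76) = (((2 + 9 - 12) + 18*√7)*(-195))*(-76) = ((-1 + 18*√7)*(-195))*(-76) = (195 - 3510*√7)*(-76) = -14820 + 266760*√7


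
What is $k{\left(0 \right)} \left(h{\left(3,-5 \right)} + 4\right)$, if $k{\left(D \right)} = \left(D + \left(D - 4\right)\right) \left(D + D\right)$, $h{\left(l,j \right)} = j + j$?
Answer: $0$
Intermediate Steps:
$h{\left(l,j \right)} = 2 j$
$k{\left(D \right)} = 2 D \left(-4 + 2 D\right)$ ($k{\left(D \right)} = \left(D + \left(-4 + D\right)\right) 2 D = \left(-4 + 2 D\right) 2 D = 2 D \left(-4 + 2 D\right)$)
$k{\left(0 \right)} \left(h{\left(3,-5 \right)} + 4\right) = 4 \cdot 0 \left(-2 + 0\right) \left(2 \left(-5\right) + 4\right) = 4 \cdot 0 \left(-2\right) \left(-10 + 4\right) = 0 \left(-6\right) = 0$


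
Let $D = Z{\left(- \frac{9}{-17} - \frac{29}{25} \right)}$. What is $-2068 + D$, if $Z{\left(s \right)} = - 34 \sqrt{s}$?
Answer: $-2068 - \frac{4 i \sqrt{1139}}{5} \approx -2068.0 - 26.999 i$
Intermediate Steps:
$D = - \frac{4 i \sqrt{1139}}{5}$ ($D = - 34 \sqrt{- \frac{9}{-17} - \frac{29}{25}} = - 34 \sqrt{\left(-9\right) \left(- \frac{1}{17}\right) - \frac{29}{25}} = - 34 \sqrt{\frac{9}{17} - \frac{29}{25}} = - 34 \sqrt{- \frac{268}{425}} = - 34 \frac{2 i \sqrt{1139}}{85} = - \frac{4 i \sqrt{1139}}{5} \approx - 26.999 i$)
$-2068 + D = -2068 - \frac{4 i \sqrt{1139}}{5}$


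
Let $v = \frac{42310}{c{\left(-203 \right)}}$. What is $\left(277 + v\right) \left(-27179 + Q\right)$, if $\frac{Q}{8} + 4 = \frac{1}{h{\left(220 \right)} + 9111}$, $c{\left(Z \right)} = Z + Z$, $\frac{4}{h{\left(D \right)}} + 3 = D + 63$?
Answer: $- \frac{608722447580196}{129467513} \approx -4.7017 \cdot 10^{6}$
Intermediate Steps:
$h{\left(D \right)} = \frac{4}{60 + D}$ ($h{\left(D \right)} = \frac{4}{-3 + \left(D + 63\right)} = \frac{4}{-3 + \left(63 + D\right)} = \frac{4}{60 + D}$)
$c{\left(Z \right)} = 2 Z$
$v = - \frac{21155}{203}$ ($v = \frac{42310}{2 \left(-203\right)} = \frac{42310}{-406} = 42310 \left(- \frac{1}{406}\right) = - \frac{21155}{203} \approx -104.21$)
$Q = - \frac{20408112}{637771}$ ($Q = -32 + \frac{8}{\frac{4}{60 + 220} + 9111} = -32 + \frac{8}{\frac{4}{280} + 9111} = -32 + \frac{8}{4 \cdot \frac{1}{280} + 9111} = -32 + \frac{8}{\frac{1}{70} + 9111} = -32 + \frac{8}{\frac{637771}{70}} = -32 + 8 \cdot \frac{70}{637771} = -32 + \frac{560}{637771} = - \frac{20408112}{637771} \approx -31.999$)
$\left(277 + v\right) \left(-27179 + Q\right) = \left(277 - \frac{21155}{203}\right) \left(-27179 - \frac{20408112}{637771}\right) = \frac{35076}{203} \left(- \frac{17354386121}{637771}\right) = - \frac{608722447580196}{129467513}$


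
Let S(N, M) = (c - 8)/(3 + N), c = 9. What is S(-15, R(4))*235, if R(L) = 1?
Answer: -235/12 ≈ -19.583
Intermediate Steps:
S(N, M) = 1/(3 + N) (S(N, M) = (9 - 8)/(3 + N) = 1/(3 + N))
S(-15, R(4))*235 = 235/(3 - 15) = 235/(-12) = -1/12*235 = -235/12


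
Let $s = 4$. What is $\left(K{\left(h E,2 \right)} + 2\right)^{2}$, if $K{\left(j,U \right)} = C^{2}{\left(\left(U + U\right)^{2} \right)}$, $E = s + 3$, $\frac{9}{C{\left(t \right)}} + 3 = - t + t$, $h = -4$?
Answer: $121$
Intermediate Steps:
$C{\left(t \right)} = -3$ ($C{\left(t \right)} = \frac{9}{-3 + \left(- t + t\right)} = \frac{9}{-3 + 0} = \frac{9}{-3} = 9 \left(- \frac{1}{3}\right) = -3$)
$E = 7$ ($E = 4 + 3 = 7$)
$K{\left(j,U \right)} = 9$ ($K{\left(j,U \right)} = \left(-3\right)^{2} = 9$)
$\left(K{\left(h E,2 \right)} + 2\right)^{2} = \left(9 + 2\right)^{2} = 11^{2} = 121$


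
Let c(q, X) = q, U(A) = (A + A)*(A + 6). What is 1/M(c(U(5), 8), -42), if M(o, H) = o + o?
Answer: 1/220 ≈ 0.0045455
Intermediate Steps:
U(A) = 2*A*(6 + A) (U(A) = (2*A)*(6 + A) = 2*A*(6 + A))
M(o, H) = 2*o
1/M(c(U(5), 8), -42) = 1/(2*(2*5*(6 + 5))) = 1/(2*(2*5*11)) = 1/(2*110) = 1/220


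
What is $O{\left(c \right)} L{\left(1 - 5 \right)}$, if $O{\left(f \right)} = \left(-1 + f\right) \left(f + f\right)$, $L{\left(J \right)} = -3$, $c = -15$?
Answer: $-1440$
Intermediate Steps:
$O{\left(f \right)} = 2 f \left(-1 + f\right)$ ($O{\left(f \right)} = \left(-1 + f\right) 2 f = 2 f \left(-1 + f\right)$)
$O{\left(c \right)} L{\left(1 - 5 \right)} = 2 \left(-15\right) \left(-1 - 15\right) \left(-3\right) = 2 \left(-15\right) \left(-16\right) \left(-3\right) = 480 \left(-3\right) = -1440$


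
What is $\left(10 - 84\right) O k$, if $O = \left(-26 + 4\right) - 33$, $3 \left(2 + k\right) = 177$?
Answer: $231990$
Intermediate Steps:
$k = 57$ ($k = -2 + \frac{1}{3} \cdot 177 = -2 + 59 = 57$)
$O = -55$ ($O = -22 - 33 = -55$)
$\left(10 - 84\right) O k = \left(10 - 84\right) \left(-55\right) 57 = \left(-74\right) \left(-55\right) 57 = 4070 \cdot 57 = 231990$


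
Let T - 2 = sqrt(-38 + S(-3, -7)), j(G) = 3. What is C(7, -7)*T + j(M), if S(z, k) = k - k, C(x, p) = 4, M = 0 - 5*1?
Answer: 11 + 4*I*sqrt(38) ≈ 11.0 + 24.658*I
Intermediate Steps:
M = -5 (M = 0 - 5 = -5)
S(z, k) = 0
T = 2 + I*sqrt(38) (T = 2 + sqrt(-38 + 0) = 2 + sqrt(-38) = 2 + I*sqrt(38) ≈ 2.0 + 6.1644*I)
C(7, -7)*T + j(M) = 4*(2 + I*sqrt(38)) + 3 = (8 + 4*I*sqrt(38)) + 3 = 11 + 4*I*sqrt(38)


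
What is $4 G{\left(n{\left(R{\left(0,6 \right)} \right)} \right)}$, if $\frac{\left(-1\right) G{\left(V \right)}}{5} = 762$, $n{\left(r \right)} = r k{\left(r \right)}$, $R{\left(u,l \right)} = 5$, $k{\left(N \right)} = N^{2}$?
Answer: $-15240$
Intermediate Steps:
$n{\left(r \right)} = r^{3}$ ($n{\left(r \right)} = r r^{2} = r^{3}$)
$G{\left(V \right)} = -3810$ ($G{\left(V \right)} = \left(-5\right) 762 = -3810$)
$4 G{\left(n{\left(R{\left(0,6 \right)} \right)} \right)} = 4 \left(-3810\right) = -15240$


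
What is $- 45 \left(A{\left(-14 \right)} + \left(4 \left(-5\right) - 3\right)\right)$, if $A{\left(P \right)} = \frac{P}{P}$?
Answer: $990$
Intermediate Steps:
$A{\left(P \right)} = 1$
$- 45 \left(A{\left(-14 \right)} + \left(4 \left(-5\right) - 3\right)\right) = - 45 \left(1 + \left(4 \left(-5\right) - 3\right)\right) = - 45 \left(1 - 23\right) = \left(-45\right) \left(-22\right) = 990$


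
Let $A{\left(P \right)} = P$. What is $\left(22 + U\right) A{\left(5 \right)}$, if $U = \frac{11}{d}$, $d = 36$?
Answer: $\frac{4015}{36} \approx 111.53$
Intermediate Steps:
$U = \frac{11}{36} \approx 0.30556$
$\left(22 + U\right) A{\left(5 \right)} = \left(22 + \frac{11}{36}\right) 5 = \frac{803}{36} \cdot 5 = \frac{4015}{36}$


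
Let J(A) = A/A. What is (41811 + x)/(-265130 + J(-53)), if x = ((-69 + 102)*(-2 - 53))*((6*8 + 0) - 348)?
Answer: -586311/265129 ≈ -2.2114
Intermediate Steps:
J(A) = 1
x = 544500 (x = (33*(-55))*((48 + 0) - 348) = -1815*(48 - 348) = -1815*(-300) = 544500)
(41811 + x)/(-265130 + J(-53)) = (41811 + 544500)/(-265130 + 1) = 586311/(-265129) = 586311*(-1/265129) = -586311/265129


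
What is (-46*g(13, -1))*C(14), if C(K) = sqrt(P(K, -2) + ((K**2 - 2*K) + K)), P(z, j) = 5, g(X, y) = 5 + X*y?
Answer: 368*sqrt(187) ≈ 5032.3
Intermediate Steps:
C(K) = sqrt(5 + K**2 - K) (C(K) = sqrt(5 + ((K**2 - 2*K) + K)) = sqrt(5 + (K**2 - K)) = sqrt(5 + K**2 - K))
(-46*g(13, -1))*C(14) = (-46*(5 + 13*(-1)))*sqrt(5 + 14**2 - 1*14) = (-46*(5 - 13))*sqrt(5 + 196 - 14) = (-46*(-8))*sqrt(187) = 368*sqrt(187)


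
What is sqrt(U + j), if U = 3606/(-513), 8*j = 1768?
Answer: sqrt(695191)/57 ≈ 14.628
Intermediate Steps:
j = 221 (j = (1/8)*1768 = 221)
U = -1202/171 (U = 3606*(-1/513) = -1202/171 ≈ -7.0292)
sqrt(U + j) = sqrt(-1202/171 + 221) = sqrt(36589/171) = sqrt(695191)/57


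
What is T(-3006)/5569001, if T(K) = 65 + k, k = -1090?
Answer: -1025/5569001 ≈ -0.00018405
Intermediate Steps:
T(K) = -1025 (T(K) = 65 - 1090 = -1025)
T(-3006)/5569001 = -1025/5569001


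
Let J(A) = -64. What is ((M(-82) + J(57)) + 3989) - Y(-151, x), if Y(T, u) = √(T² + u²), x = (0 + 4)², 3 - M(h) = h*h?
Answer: -2796 - √23057 ≈ -2947.8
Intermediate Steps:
M(h) = 3 - h² (M(h) = 3 - h*h = 3 - h²)
x = 16 (x = 4² = 16)
((M(-82) + J(57)) + 3989) - Y(-151, x) = (((3 - 1*(-82)²) - 64) + 3989) - √((-151)² + 16²) = (((3 - 1*6724) - 64) + 3989) - √(22801 + 256) = (((3 - 6724) - 64) + 3989) - √23057 = ((-6721 - 64) + 3989) - √23057 = (-6785 + 3989) - √23057 = -2796 - √23057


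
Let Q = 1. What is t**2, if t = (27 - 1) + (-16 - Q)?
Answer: 81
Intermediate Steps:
t = 9 (t = (27 - 1) + (-16 - 1*1) = 26 + (-16 - 1) = 26 - 17 = 9)
t**2 = 9**2 = 81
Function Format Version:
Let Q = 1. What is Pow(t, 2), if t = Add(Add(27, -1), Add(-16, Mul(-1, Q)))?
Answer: 81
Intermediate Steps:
t = 9 (t = Add(Add(27, -1), Add(-16, Mul(-1, 1))) = Add(26, Add(-16, -1)) = Add(26, -17) = 9)
Pow(t, 2) = Pow(9, 2) = 81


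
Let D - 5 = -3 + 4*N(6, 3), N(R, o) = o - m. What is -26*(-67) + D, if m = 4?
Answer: 1740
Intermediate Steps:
N(R, o) = -4 + o (N(R, o) = o - 1*4 = o - 4 = -4 + o)
D = -2 (D = 5 + (-3 + 4*(-4 + 3)) = 5 + (-3 + 4*(-1)) = 5 + (-3 - 4) = 5 - 7 = -2)
-26*(-67) + D = -26*(-67) - 2 = 1742 - 2 = 1740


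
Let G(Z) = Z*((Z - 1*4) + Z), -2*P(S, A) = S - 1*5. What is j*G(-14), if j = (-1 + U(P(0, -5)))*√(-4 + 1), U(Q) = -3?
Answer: -1792*I*√3 ≈ -3103.8*I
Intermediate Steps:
P(S, A) = 5/2 - S/2 (P(S, A) = -(S - 1*5)/2 = -(S - 5)/2 = -(-5 + S)/2 = 5/2 - S/2)
G(Z) = Z*(-4 + 2*Z) (G(Z) = Z*((Z - 4) + Z) = Z*((-4 + Z) + Z) = Z*(-4 + 2*Z))
j = -4*I*√3 (j = (-1 - 3)*√(-4 + 1) = -4*I*√3 ≈ -6.9282*I)
j*G(-14) = (-4*I*√3)*(2*(-14)*(-2 - 14)) = (-4*I*√3)*(2*(-14)*(-16)) = -4*I*√3*448 = -1792*I*√3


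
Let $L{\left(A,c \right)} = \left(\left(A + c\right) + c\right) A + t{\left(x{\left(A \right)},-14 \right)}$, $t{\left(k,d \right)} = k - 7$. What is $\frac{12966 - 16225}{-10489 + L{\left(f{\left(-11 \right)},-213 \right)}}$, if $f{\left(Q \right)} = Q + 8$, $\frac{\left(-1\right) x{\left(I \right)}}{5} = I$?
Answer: $\frac{3259}{9194} \approx 0.35447$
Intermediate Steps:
$x{\left(I \right)} = - 5 I$
$t{\left(k,d \right)} = -7 + k$ ($t{\left(k,d \right)} = k - 7 = -7 + k$)
$f{\left(Q \right)} = 8 + Q$
$L{\left(A,c \right)} = -7 - 5 A + A \left(A + 2 c\right)$ ($L{\left(A,c \right)} = \left(\left(A + c\right) + c\right) A - \left(7 + 5 A\right) = \left(A + 2 c\right) A - \left(7 + 5 A\right) = A \left(A + 2 c\right) - \left(7 + 5 A\right) = -7 - 5 A + A \left(A + 2 c\right)$)
$\frac{12966 - 16225}{-10489 + L{\left(f{\left(-11 \right)},-213 \right)}} = \frac{12966 - 16225}{-10489 - \left(7 - \left(8 - 11\right)^{2} + 5 \left(8 - 11\right) - 2 \left(8 - 11\right) \left(-213\right)\right)} = - \frac{3259}{-10489 + \left(-7 + \left(-3\right)^{2} - -15 + 2 \left(-3\right) \left(-213\right)\right)} = - \frac{3259}{-10489 + \left(-7 + 9 + 15 + 1278\right)} = - \frac{3259}{-10489 + 1295} = - \frac{3259}{-9194} = \left(-3259\right) \left(- \frac{1}{9194}\right) = \frac{3259}{9194}$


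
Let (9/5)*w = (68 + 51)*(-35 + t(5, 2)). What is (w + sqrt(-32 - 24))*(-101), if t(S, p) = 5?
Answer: 600950/3 - 202*I*sqrt(14) ≈ 2.0032e+5 - 755.81*I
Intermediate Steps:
w = -5950/3 (w = 5*((68 + 51)*(-35 + 5))/9 = 5*(119*(-30))/9 = (5/9)*(-3570) = -5950/3 ≈ -1983.3)
(w + sqrt(-32 - 24))*(-101) = (-5950/3 + sqrt(-32 - 24))*(-101) = (-5950/3 + sqrt(-56))*(-101) = (-5950/3 + 2*I*sqrt(14))*(-101) = 600950/3 - 202*I*sqrt(14)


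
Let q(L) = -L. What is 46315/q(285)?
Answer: -9263/57 ≈ -162.51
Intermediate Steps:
46315/q(285) = 46315/((-1*285)) = 46315/(-285) = 46315*(-1/285) = -9263/57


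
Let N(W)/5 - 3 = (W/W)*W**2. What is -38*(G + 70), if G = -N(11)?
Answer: 20900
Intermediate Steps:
N(W) = 15 + 5*W**2 (N(W) = 15 + 5*((W/W)*W**2) = 15 + 5*(1*W**2) = 15 + 5*W**2)
G = -620 (G = -(15 + 5*11**2) = -(15 + 5*121) = -(15 + 605) = -1*620 = -620)
-38*(G + 70) = -38*(-620 + 70) = -38*(-550) = 20900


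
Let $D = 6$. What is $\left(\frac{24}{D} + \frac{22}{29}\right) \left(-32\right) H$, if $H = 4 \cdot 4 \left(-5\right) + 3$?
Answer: $\frac{340032}{29} \approx 11725.0$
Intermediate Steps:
$H = -77$ ($H = 4 \left(-20\right) + 3 = -80 + 3 = -77$)
$\left(\frac{24}{D} + \frac{22}{29}\right) \left(-32\right) H = \left(\frac{24}{6} + \frac{22}{29}\right) \left(-32\right) \left(-77\right) = \left(24 \cdot \frac{1}{6} + 22 \cdot \frac{1}{29}\right) \left(-32\right) \left(-77\right) = \left(4 + \frac{22}{29}\right) \left(-32\right) \left(-77\right) = \frac{138}{29} \left(-32\right) \left(-77\right) = \left(- \frac{4416}{29}\right) \left(-77\right) = \frac{340032}{29}$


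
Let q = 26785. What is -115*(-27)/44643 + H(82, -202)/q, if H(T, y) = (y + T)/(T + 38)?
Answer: 1204678/17329895 ≈ 0.069514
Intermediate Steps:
H(T, y) = (T + y)/(38 + T)
-115*(-27)/44643 + H(82, -202)/q = -115*(-27)/44643 + ((82 - 202)/(38 + 82))/26785 = 3105*(1/44643) + (-120/120)*(1/26785) = 45/647 + ((1/120)*(-120))*(1/26785) = 45/647 - 1*1/26785 = 45/647 - 1/26785 = 1204678/17329895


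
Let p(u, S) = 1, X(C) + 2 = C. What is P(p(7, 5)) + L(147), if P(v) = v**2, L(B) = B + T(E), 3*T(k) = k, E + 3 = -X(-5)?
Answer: 448/3 ≈ 149.33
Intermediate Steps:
X(C) = -2 + C
E = 4 (E = -3 - (-2 - 5) = -3 - 1*(-7) = -3 + 7 = 4)
T(k) = k/3
L(B) = 4/3 + B (L(B) = B + (1/3)*4 = B + 4/3 = 4/3 + B)
P(p(7, 5)) + L(147) = 1**2 + (4/3 + 147) = 1 + 445/3 = 448/3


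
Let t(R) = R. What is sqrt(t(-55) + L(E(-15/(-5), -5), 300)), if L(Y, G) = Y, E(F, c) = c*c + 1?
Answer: I*sqrt(29) ≈ 5.3852*I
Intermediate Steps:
E(F, c) = 1 + c**2 (E(F, c) = c**2 + 1 = 1 + c**2)
sqrt(t(-55) + L(E(-15/(-5), -5), 300)) = sqrt(-55 + (1 + (-5)**2)) = sqrt(-55 + (1 + 25)) = sqrt(-55 + 26) = sqrt(-29) = I*sqrt(29)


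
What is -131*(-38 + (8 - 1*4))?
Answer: 4454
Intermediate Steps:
-131*(-38 + (8 - 1*4)) = -131*(-38 + (8 - 4)) = -131*(-38 + 4) = -131*(-34) = 4454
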